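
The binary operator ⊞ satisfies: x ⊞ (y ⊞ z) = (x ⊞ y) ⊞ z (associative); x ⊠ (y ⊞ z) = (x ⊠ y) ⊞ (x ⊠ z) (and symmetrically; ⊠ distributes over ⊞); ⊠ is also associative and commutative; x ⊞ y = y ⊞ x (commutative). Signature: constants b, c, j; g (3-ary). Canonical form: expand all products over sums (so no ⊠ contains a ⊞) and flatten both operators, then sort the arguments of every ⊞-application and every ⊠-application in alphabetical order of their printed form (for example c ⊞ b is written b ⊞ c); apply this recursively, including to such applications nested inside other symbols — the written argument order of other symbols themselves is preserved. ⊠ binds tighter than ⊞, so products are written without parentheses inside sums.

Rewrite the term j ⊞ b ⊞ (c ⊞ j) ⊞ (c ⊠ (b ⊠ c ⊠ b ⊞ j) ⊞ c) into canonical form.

Expand products over sums:  j ⊞ b ⊞ c ⊞ j ⊞ b ⊠ b ⊠ c ⊠ c ⊞ c ⊠ j ⊞ c
Sort arguments:  b ⊞ b ⊠ b ⊠ c ⊠ c ⊞ c ⊞ c ⊞ c ⊠ j ⊞ j ⊞ j

Answer: b ⊞ b ⊠ b ⊠ c ⊠ c ⊞ c ⊞ c ⊞ c ⊠ j ⊞ j ⊞ j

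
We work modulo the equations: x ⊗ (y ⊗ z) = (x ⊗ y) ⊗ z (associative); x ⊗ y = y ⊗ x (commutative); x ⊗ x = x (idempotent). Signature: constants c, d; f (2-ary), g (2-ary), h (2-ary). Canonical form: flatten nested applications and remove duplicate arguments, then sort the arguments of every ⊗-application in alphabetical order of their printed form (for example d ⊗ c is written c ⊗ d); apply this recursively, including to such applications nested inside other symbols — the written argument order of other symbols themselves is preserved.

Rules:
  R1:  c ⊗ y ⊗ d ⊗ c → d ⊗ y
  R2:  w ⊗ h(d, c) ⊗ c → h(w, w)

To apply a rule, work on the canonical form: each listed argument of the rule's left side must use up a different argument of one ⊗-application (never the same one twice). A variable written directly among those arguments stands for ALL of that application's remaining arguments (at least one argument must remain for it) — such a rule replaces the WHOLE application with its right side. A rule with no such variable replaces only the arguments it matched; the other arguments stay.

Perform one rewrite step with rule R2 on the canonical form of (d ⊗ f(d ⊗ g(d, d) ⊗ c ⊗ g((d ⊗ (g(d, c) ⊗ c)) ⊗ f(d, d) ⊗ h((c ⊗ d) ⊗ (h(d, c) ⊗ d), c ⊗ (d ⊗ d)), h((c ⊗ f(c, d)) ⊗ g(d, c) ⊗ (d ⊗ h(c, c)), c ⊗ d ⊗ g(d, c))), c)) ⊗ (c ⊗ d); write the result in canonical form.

Canonical form:  c ⊗ d ⊗ f(c ⊗ d ⊗ g(c ⊗ d ⊗ f(d, d) ⊗ g(d, c) ⊗ h(c ⊗ d ⊗ h(d, c), c ⊗ d), h(c ⊗ d ⊗ f(c, d) ⊗ g(d, c) ⊗ h(c, c), c ⊗ d ⊗ g(d, c))) ⊗ g(d, d), c)
Apply R2:  consuming c, h(d, c);  w := d
Every leftover argument binds to the variable; the entire application is replaced.
Giving:  c ⊗ d ⊗ f(c ⊗ d ⊗ g(c ⊗ d ⊗ f(d, d) ⊗ g(d, c) ⊗ h(h(d, d), c ⊗ d), h(c ⊗ d ⊗ f(c, d) ⊗ g(d, c) ⊗ h(c, c), c ⊗ d ⊗ g(d, c))) ⊗ g(d, d), c)

Answer: c ⊗ d ⊗ f(c ⊗ d ⊗ g(c ⊗ d ⊗ f(d, d) ⊗ g(d, c) ⊗ h(h(d, d), c ⊗ d), h(c ⊗ d ⊗ f(c, d) ⊗ g(d, c) ⊗ h(c, c), c ⊗ d ⊗ g(d, c))) ⊗ g(d, d), c)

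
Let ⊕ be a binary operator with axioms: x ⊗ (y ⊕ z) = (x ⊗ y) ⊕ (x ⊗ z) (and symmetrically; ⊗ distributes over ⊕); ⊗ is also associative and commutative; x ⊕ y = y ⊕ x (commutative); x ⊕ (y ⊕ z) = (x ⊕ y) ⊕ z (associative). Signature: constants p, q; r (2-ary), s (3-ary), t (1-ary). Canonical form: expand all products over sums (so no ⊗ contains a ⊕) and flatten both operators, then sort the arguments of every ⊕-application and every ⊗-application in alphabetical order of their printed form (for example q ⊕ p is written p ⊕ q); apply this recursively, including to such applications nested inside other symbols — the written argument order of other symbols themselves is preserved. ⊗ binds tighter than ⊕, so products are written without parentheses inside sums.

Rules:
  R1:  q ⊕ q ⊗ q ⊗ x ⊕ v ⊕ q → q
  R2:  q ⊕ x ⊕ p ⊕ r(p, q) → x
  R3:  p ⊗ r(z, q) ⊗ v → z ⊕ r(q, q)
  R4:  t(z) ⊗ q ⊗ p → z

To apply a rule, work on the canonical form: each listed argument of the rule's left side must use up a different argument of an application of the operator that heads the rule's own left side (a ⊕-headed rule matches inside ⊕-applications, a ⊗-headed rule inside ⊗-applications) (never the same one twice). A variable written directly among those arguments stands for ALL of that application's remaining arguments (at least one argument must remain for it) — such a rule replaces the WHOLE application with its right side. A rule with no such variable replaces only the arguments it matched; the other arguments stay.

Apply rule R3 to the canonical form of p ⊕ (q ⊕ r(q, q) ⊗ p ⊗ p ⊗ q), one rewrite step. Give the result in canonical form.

Answer: p ⊕ q ⊕ q ⊕ r(q, q)

Derivation:
Canonical form:  p ⊕ p ⊗ p ⊗ q ⊗ r(q, q) ⊕ q
Match R3:  consume p, r(q, q);  v := p ⊗ q, z := q
The variable takes the whole remainder — replace the entire application.
Result:  p ⊕ q ⊕ q ⊕ r(q, q)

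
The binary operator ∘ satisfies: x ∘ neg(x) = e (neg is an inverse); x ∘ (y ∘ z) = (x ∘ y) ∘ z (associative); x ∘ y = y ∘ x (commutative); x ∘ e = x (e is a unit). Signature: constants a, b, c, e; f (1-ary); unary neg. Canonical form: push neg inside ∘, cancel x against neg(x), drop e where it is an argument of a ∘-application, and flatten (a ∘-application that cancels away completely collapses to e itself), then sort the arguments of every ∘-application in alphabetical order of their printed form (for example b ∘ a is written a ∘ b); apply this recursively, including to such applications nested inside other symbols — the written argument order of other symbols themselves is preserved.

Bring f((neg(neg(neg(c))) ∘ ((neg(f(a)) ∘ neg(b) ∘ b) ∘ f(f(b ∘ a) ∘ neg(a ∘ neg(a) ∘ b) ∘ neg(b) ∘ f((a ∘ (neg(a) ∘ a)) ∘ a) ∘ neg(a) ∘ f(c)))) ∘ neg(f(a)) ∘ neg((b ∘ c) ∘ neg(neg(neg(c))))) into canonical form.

Answer: f(f(f(a ∘ a) ∘ f(a ∘ b) ∘ f(c) ∘ neg(a) ∘ neg(b) ∘ neg(b)) ∘ neg(b) ∘ neg(c) ∘ neg(f(a)) ∘ neg(f(a)))

Derivation:
Descend into:  (neg(neg(neg(c))) ∘ ((neg(f(a)) ∘ neg(b) ∘ b) ∘ f(f(b ∘ a) ∘ neg(a ∘ neg(a) ∘ b) ∘ neg(b) ∘ f((a ∘ (neg(a) ∘ a)) ∘ a) ∘ neg(a) ∘ f(c)))) ∘ neg(f(a)) ∘ neg((b ∘ c) ∘ neg(neg(neg(c))))
Push neg inside:  distribute neg over ∘ and collapse double neg
Combine occurrences:  neg(c) ∘ neg(f(a)) ∘ neg(f(a)) ∘ neg(b) ∘ f(f(a ∘ a) ∘ f(a ∘ b) ∘ f(c) ∘ neg(a) ∘ neg(b) ∘ neg(b))
Sort arguments:  f(f(a ∘ a) ∘ f(a ∘ b) ∘ f(c) ∘ neg(a) ∘ neg(b) ∘ neg(b)) ∘ neg(b) ∘ neg(c) ∘ neg(f(a)) ∘ neg(f(a))
Reassemble:  f(f(f(a ∘ a) ∘ f(a ∘ b) ∘ f(c) ∘ neg(a) ∘ neg(b) ∘ neg(b)) ∘ neg(b) ∘ neg(c) ∘ neg(f(a)) ∘ neg(f(a)))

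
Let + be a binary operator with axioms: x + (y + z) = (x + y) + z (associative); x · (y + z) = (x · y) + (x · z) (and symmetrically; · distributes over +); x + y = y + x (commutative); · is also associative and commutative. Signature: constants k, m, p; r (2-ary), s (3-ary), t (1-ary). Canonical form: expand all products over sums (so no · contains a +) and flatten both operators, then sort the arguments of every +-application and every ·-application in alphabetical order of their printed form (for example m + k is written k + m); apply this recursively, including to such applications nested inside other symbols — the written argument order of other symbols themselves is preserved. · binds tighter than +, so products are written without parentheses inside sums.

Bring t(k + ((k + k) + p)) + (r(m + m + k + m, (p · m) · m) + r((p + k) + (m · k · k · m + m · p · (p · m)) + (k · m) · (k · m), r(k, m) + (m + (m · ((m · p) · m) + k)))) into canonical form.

Answer: r(k + k · k · m · m + k · k · m · m + m · m · p · p + p, k + m + m · m · m · p + r(k, m)) + r(k + m + m + m, m · m · p) + t(k + k + k + p)

Derivation:
Merge nested applications:  t(k + k + k + p) + r(k + m + m + m, m · m · p) + r(k + k · k · m · m + k · k · m · m + m · m · p · p + p, k + m + m · m · m · p + r(k, m))
Sort:  r(k + k · k · m · m + k · k · m · m + m · m · p · p + p, k + m + m · m · m · p + r(k, m)) + r(k + m + m + m, m · m · p) + t(k + k + k + p)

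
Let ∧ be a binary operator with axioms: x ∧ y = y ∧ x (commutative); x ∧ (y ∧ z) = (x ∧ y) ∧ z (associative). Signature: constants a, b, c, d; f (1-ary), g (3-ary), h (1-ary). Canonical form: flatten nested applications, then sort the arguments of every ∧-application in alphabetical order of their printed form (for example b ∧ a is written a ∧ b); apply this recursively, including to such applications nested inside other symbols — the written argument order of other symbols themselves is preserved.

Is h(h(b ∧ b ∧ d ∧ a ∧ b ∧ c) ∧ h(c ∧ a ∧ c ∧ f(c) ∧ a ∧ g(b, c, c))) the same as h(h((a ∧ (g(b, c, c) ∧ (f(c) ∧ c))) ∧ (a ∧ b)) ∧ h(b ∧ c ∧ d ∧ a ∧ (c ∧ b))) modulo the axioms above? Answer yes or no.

Answer: no — h(h(a ∧ a ∧ c ∧ c ∧ f(c) ∧ g(b, c, c)) ∧ h(a ∧ b ∧ b ∧ b ∧ c ∧ d)) vs h(h(a ∧ a ∧ b ∧ c ∧ f(c) ∧ g(b, c, c)) ∧ h(a ∧ b ∧ b ∧ c ∧ c ∧ d))

Derivation:
Left:  h(h(b ∧ b ∧ d ∧ a ∧ b ∧ c) ∧ h(c ∧ a ∧ c ∧ f(c) ∧ a ∧ g(b, c, c)))
  Focus inside:  h(b ∧ b ∧ d ∧ a ∧ b ∧ c) ∧ h(c ∧ a ∧ c ∧ f(c) ∧ a ∧ g(b, c, c))
  Simplify inside:  h(b ∧ b ∧ d ∧ a ∧ b ∧ c)  →  h(a ∧ b ∧ b ∧ b ∧ c ∧ d)
  Inside:  h(c ∧ a ∧ c ∧ f(c) ∧ a ∧ g(b, c, c))  →  h(a ∧ a ∧ c ∧ c ∧ f(c) ∧ g(b, c, c))
  Sort arguments:  h(a ∧ a ∧ c ∧ c ∧ f(c) ∧ g(b, c, c)) ∧ h(a ∧ b ∧ b ∧ b ∧ c ∧ d)
  Rebuild:  h(h(a ∧ a ∧ c ∧ c ∧ f(c) ∧ g(b, c, c)) ∧ h(a ∧ b ∧ b ∧ b ∧ c ∧ d))
Right:  h(h((a ∧ (g(b, c, c) ∧ (f(c) ∧ c))) ∧ (a ∧ b)) ∧ h(b ∧ c ∧ d ∧ a ∧ (c ∧ b)))
  Descend into:  h((a ∧ (g(b, c, c) ∧ (f(c) ∧ c))) ∧ (a ∧ b)) ∧ h(b ∧ c ∧ d ∧ a ∧ (c ∧ b))
  Inside:  h((a ∧ (g(b, c, c) ∧ (f(c) ∧ c))) ∧ (a ∧ b))  →  h(a ∧ a ∧ b ∧ c ∧ f(c) ∧ g(b, c, c))
  Inside:  h(b ∧ c ∧ d ∧ a ∧ (c ∧ b))  →  h(a ∧ b ∧ b ∧ c ∧ c ∧ d)
  Order the arguments:  h(a ∧ a ∧ b ∧ c ∧ f(c) ∧ g(b, c, c)) ∧ h(a ∧ b ∧ b ∧ c ∧ c ∧ d)
  Put back:  h(h(a ∧ a ∧ b ∧ c ∧ f(c) ∧ g(b, c, c)) ∧ h(a ∧ b ∧ b ∧ c ∧ c ∧ d))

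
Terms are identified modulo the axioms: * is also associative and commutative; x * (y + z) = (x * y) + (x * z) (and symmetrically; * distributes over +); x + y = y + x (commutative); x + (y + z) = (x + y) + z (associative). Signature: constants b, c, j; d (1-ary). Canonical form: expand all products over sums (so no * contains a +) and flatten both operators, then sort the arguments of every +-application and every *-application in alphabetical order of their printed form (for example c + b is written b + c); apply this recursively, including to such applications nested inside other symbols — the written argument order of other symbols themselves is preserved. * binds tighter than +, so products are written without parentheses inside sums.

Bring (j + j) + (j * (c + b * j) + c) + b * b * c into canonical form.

Distribute:  j + j + c * j + b * j * j + c + b * b * c
Order the arguments:  b * b * c + b * j * j + c + c * j + j + j

Answer: b * b * c + b * j * j + c + c * j + j + j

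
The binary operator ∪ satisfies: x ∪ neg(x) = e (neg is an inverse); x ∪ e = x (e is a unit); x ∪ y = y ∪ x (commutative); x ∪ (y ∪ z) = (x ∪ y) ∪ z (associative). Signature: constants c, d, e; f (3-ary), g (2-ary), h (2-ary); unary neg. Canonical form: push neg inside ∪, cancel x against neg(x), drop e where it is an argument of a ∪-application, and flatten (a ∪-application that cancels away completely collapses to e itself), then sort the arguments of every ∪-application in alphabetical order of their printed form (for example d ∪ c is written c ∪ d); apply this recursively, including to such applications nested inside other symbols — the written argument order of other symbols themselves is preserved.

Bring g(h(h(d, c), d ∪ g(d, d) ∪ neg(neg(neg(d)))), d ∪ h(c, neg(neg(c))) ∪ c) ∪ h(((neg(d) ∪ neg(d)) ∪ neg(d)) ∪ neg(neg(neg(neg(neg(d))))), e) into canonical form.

Push neg inside:  distribute neg over ∪ and collapse double neg
Collect terms:  g(h(h(d, c), g(d, d)), c ∪ d ∪ h(c, c)) ∪ h(neg(d) ∪ neg(d) ∪ neg(d) ∪ neg(d), e)

Answer: g(h(h(d, c), g(d, d)), c ∪ d ∪ h(c, c)) ∪ h(neg(d) ∪ neg(d) ∪ neg(d) ∪ neg(d), e)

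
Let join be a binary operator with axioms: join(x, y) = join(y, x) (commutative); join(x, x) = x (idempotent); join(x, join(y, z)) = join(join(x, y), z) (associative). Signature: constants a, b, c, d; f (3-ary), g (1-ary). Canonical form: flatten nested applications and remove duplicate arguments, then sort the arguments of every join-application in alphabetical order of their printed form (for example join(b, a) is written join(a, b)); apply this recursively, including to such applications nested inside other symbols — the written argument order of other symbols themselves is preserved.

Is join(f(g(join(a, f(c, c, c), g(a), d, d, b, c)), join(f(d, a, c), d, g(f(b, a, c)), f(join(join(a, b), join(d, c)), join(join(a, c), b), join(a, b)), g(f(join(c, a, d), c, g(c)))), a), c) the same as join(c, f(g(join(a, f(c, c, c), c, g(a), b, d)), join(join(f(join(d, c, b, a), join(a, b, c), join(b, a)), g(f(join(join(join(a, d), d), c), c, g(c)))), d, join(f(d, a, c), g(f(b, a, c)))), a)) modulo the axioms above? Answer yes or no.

Answer: yes — both canonical forms are join(c, f(g(join(a, b, c, d, f(c, c, c), g(a))), join(d, f(d, a, c), f(join(a, b, c, d), join(a, b, c), join(a, b)), g(f(b, a, c)), g(f(join(a, c, d), c, g(c)))), a))

Derivation:
Left:  join(f(g(join(a, f(c, c, c), g(a), d, d, b, c)), join(f(d, a, c), d, g(f(b, a, c)), f(join(join(a, b), join(d, c)), join(join(a, c), b), join(a, b)), g(f(join(c, a, d), c, g(c)))), a), c)
  Canonicalize subterm:  f(g(join(a, f(c, c, c), g(a), d, d, b, c)), join(f(d, a, c), d, g(f(b, a, c)), f(join(join(a, b), join(d, c)), join(join(a, c), b), join(a, b)), g(f(join(c, a, d), c, g(c)))), a)  →  f(g(join(a, b, c, d, f(c, c, c), g(a))), join(d, f(d, a, c), f(join(a, b, c, d), join(a, b, c), join(a, b)), g(f(b, a, c)), g(f(join(a, c, d), c, g(c)))), a)
  Order the arguments:  join(c, f(g(join(a, b, c, d, f(c, c, c), g(a))), join(d, f(d, a, c), f(join(a, b, c, d), join(a, b, c), join(a, b)), g(f(b, a, c)), g(f(join(a, c, d), c, g(c)))), a))
Right:  join(c, f(g(join(a, f(c, c, c), c, g(a), b, d)), join(join(f(join(d, c, b, a), join(a, b, c), join(b, a)), g(f(join(join(join(a, d), d), c), c, g(c)))), d, join(f(d, a, c), g(f(b, a, c)))), a))
  Inside:  f(g(join(a, f(c, c, c), c, g(a), b, d)), join(join(f(join(d, c, b, a), join(a, b, c), join(b, a)), g(f(join(join(join(a, d), d), c), c, g(c)))), d, join(f(d, a, c), g(f(b, a, c)))), a)  →  f(g(join(a, b, c, d, f(c, c, c), g(a))), join(d, f(d, a, c), f(join(a, b, c, d), join(a, b, c), join(a, b)), g(f(b, a, c)), g(f(join(a, c, d), c, g(c)))), a)
  Order the arguments:  join(c, f(g(join(a, b, c, d, f(c, c, c), g(a))), join(d, f(d, a, c), f(join(a, b, c, d), join(a, b, c), join(a, b)), g(f(b, a, c)), g(f(join(a, c, d), c, g(c)))), a))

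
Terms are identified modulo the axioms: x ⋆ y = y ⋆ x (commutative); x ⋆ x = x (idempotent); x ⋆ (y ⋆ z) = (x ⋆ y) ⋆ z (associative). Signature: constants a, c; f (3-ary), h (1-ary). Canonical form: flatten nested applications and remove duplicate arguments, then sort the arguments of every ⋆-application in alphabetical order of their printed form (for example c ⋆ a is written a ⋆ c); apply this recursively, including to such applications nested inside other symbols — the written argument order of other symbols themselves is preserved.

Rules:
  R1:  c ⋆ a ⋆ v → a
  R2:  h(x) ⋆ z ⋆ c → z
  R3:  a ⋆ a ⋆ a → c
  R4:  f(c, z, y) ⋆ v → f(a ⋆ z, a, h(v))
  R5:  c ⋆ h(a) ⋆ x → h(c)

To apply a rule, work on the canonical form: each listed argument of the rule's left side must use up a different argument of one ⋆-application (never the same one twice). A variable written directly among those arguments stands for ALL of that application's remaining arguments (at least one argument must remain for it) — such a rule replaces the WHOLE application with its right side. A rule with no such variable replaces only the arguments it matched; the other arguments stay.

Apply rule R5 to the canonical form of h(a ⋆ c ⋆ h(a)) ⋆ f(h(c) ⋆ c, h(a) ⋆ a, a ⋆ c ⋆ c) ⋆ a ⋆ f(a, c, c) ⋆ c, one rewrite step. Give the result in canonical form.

Canonical form:  a ⋆ c ⋆ f(a, c, c) ⋆ f(c ⋆ h(c), a ⋆ h(a), a ⋆ c) ⋆ h(a ⋆ c ⋆ h(a))
R5 matches:  uses c, h(a);  x := a
The variable takes the whole remainder — replace the entire application.
New term:  a ⋆ c ⋆ f(a, c, c) ⋆ f(c ⋆ h(c), a ⋆ h(a), a ⋆ c) ⋆ h(h(c))

Answer: a ⋆ c ⋆ f(a, c, c) ⋆ f(c ⋆ h(c), a ⋆ h(a), a ⋆ c) ⋆ h(h(c))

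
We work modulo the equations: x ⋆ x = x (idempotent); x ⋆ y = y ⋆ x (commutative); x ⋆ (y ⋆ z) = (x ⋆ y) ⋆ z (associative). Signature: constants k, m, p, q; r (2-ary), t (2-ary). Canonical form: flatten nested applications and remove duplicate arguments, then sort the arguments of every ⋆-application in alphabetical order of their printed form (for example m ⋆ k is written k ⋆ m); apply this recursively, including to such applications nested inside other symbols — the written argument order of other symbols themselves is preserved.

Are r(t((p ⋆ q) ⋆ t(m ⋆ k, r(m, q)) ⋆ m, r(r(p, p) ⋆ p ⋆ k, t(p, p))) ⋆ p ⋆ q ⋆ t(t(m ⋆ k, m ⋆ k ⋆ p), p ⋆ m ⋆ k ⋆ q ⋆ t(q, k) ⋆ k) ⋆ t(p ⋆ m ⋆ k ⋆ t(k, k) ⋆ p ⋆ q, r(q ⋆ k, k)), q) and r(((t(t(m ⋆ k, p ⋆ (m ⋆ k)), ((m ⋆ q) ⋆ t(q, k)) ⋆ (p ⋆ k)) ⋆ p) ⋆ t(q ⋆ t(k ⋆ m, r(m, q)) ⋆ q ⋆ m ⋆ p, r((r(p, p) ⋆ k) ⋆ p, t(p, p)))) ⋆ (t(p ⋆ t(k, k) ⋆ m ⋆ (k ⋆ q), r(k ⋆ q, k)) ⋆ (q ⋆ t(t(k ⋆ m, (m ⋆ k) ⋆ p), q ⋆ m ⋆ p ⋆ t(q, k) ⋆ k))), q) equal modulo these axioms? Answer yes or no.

Answer: yes — both canonical forms are r(p ⋆ q ⋆ t(k ⋆ m ⋆ p ⋆ q ⋆ t(k, k), r(k ⋆ q, k)) ⋆ t(m ⋆ p ⋆ q ⋆ t(k ⋆ m, r(m, q)), r(k ⋆ p ⋆ r(p, p), t(p, p))) ⋆ t(t(k ⋆ m, k ⋆ m ⋆ p), k ⋆ m ⋆ p ⋆ q ⋆ t(q, k)), q)

Derivation:
Left:  r(t((p ⋆ q) ⋆ t(m ⋆ k, r(m, q)) ⋆ m, r(r(p, p) ⋆ p ⋆ k, t(p, p))) ⋆ p ⋆ q ⋆ t(t(m ⋆ k, m ⋆ k ⋆ p), p ⋆ m ⋆ k ⋆ q ⋆ t(q, k) ⋆ k) ⋆ t(p ⋆ m ⋆ k ⋆ t(k, k) ⋆ p ⋆ q, r(q ⋆ k, k)), q)
  Descend into:  t((p ⋆ q) ⋆ t(m ⋆ k, r(m, q)) ⋆ m, r(r(p, p) ⋆ p ⋆ k, t(p, p))) ⋆ p ⋆ q ⋆ t(t(m ⋆ k, m ⋆ k ⋆ p), p ⋆ m ⋆ k ⋆ q ⋆ t(q, k) ⋆ k) ⋆ t(p ⋆ m ⋆ k ⋆ t(k, k) ⋆ p ⋆ q, r(q ⋆ k, k))
  Simplify inside:  t((p ⋆ q) ⋆ t(m ⋆ k, r(m, q)) ⋆ m, r(r(p, p) ⋆ p ⋆ k, t(p, p)))  →  t(m ⋆ p ⋆ q ⋆ t(k ⋆ m, r(m, q)), r(k ⋆ p ⋆ r(p, p), t(p, p)))
  Canonicalize subterm:  t(t(m ⋆ k, m ⋆ k ⋆ p), p ⋆ m ⋆ k ⋆ q ⋆ t(q, k) ⋆ k)  →  t(t(k ⋆ m, k ⋆ m ⋆ p), k ⋆ m ⋆ p ⋆ q ⋆ t(q, k))
  Simplify inside:  t(p ⋆ m ⋆ k ⋆ t(k, k) ⋆ p ⋆ q, r(q ⋆ k, k))  →  t(k ⋆ m ⋆ p ⋆ q ⋆ t(k, k), r(k ⋆ q, k))
  Sort:  p ⋆ q ⋆ t(k ⋆ m ⋆ p ⋆ q ⋆ t(k, k), r(k ⋆ q, k)) ⋆ t(m ⋆ p ⋆ q ⋆ t(k ⋆ m, r(m, q)), r(k ⋆ p ⋆ r(p, p), t(p, p))) ⋆ t(t(k ⋆ m, k ⋆ m ⋆ p), k ⋆ m ⋆ p ⋆ q ⋆ t(q, k))
  Reassemble:  r(p ⋆ q ⋆ t(k ⋆ m ⋆ p ⋆ q ⋆ t(k, k), r(k ⋆ q, k)) ⋆ t(m ⋆ p ⋆ q ⋆ t(k ⋆ m, r(m, q)), r(k ⋆ p ⋆ r(p, p), t(p, p))) ⋆ t(t(k ⋆ m, k ⋆ m ⋆ p), k ⋆ m ⋆ p ⋆ q ⋆ t(q, k)), q)
Right:  r(((t(t(m ⋆ k, p ⋆ (m ⋆ k)), ((m ⋆ q) ⋆ t(q, k)) ⋆ (p ⋆ k)) ⋆ p) ⋆ t(q ⋆ t(k ⋆ m, r(m, q)) ⋆ q ⋆ m ⋆ p, r((r(p, p) ⋆ k) ⋆ p, t(p, p)))) ⋆ (t(p ⋆ t(k, k) ⋆ m ⋆ (k ⋆ q), r(k ⋆ q, k)) ⋆ (q ⋆ t(t(k ⋆ m, (m ⋆ k) ⋆ p), q ⋆ m ⋆ p ⋆ t(q, k) ⋆ k))), q)
  Work inside:  ((t(t(m ⋆ k, p ⋆ (m ⋆ k)), ((m ⋆ q) ⋆ t(q, k)) ⋆ (p ⋆ k)) ⋆ p) ⋆ t(q ⋆ t(k ⋆ m, r(m, q)) ⋆ q ⋆ m ⋆ p, r((r(p, p) ⋆ k) ⋆ p, t(p, p)))) ⋆ (t(p ⋆ t(k, k) ⋆ m ⋆ (k ⋆ q), r(k ⋆ q, k)) ⋆ (q ⋆ t(t(k ⋆ m, (m ⋆ k) ⋆ p), q ⋆ m ⋆ p ⋆ t(q, k) ⋆ k)))
  Flatten:  t(t(m ⋆ k, p ⋆ (m ⋆ k)), ((m ⋆ q) ⋆ t(q, k)) ⋆ (p ⋆ k)) ⋆ p ⋆ t(q ⋆ t(k ⋆ m, r(m, q)) ⋆ q ⋆ m ⋆ p, r((r(p, p) ⋆ k) ⋆ p, t(p, p))) ⋆ t(p ⋆ t(k, k) ⋆ m ⋆ (k ⋆ q), r(k ⋆ q, k)) ⋆ q ⋆ t(t(k ⋆ m, (m ⋆ k) ⋆ p), q ⋆ m ⋆ p ⋆ t(q, k) ⋆ k)
  Inside:  t(t(m ⋆ k, p ⋆ (m ⋆ k)), ((m ⋆ q) ⋆ t(q, k)) ⋆ (p ⋆ k))  →  t(t(k ⋆ m, k ⋆ m ⋆ p), k ⋆ m ⋆ p ⋆ q ⋆ t(q, k))
  Simplify inside:  t(q ⋆ t(k ⋆ m, r(m, q)) ⋆ q ⋆ m ⋆ p, r((r(p, p) ⋆ k) ⋆ p, t(p, p)))  →  t(m ⋆ p ⋆ q ⋆ t(k ⋆ m, r(m, q)), r(k ⋆ p ⋆ r(p, p), t(p, p)))
  Simplify inside:  t(p ⋆ t(k, k) ⋆ m ⋆ (k ⋆ q), r(k ⋆ q, k))  →  t(k ⋆ m ⋆ p ⋆ q ⋆ t(k, k), r(k ⋆ q, k))
  Drop duplicates:  drop duplicate t(t(k ⋆ m, k ⋆ m ⋆ p), k ⋆ m ⋆ p ⋆ q ⋆ t(q, k))
  Sort:  p ⋆ q ⋆ t(k ⋆ m ⋆ p ⋆ q ⋆ t(k, k), r(k ⋆ q, k)) ⋆ t(m ⋆ p ⋆ q ⋆ t(k ⋆ m, r(m, q)), r(k ⋆ p ⋆ r(p, p), t(p, p))) ⋆ t(t(k ⋆ m, k ⋆ m ⋆ p), k ⋆ m ⋆ p ⋆ q ⋆ t(q, k))
  Rebuild:  r(p ⋆ q ⋆ t(k ⋆ m ⋆ p ⋆ q ⋆ t(k, k), r(k ⋆ q, k)) ⋆ t(m ⋆ p ⋆ q ⋆ t(k ⋆ m, r(m, q)), r(k ⋆ p ⋆ r(p, p), t(p, p))) ⋆ t(t(k ⋆ m, k ⋆ m ⋆ p), k ⋆ m ⋆ p ⋆ q ⋆ t(q, k)), q)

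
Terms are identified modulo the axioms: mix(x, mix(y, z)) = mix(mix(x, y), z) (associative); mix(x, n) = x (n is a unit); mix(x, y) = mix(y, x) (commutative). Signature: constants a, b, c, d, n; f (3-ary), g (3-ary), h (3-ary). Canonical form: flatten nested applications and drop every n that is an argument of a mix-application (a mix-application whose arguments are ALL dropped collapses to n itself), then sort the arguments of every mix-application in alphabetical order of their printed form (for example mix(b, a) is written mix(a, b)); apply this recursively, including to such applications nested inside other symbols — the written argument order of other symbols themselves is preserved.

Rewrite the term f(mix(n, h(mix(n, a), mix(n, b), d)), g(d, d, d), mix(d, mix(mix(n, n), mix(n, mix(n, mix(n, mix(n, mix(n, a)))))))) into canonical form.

Answer: f(h(a, b, d), g(d, d, d), mix(a, d))

Derivation:
Descend into:  mix(d, mix(mix(n, n), mix(n, mix(n, mix(n, mix(n, mix(n, a)))))))
Merge nested applications:  mix(d, n, n, n, n, n, n, n, a)
Units out:  drop n (×7)
Sort:  mix(a, d)
Rebuild:  f(h(a, b, d), g(d, d, d), mix(a, d))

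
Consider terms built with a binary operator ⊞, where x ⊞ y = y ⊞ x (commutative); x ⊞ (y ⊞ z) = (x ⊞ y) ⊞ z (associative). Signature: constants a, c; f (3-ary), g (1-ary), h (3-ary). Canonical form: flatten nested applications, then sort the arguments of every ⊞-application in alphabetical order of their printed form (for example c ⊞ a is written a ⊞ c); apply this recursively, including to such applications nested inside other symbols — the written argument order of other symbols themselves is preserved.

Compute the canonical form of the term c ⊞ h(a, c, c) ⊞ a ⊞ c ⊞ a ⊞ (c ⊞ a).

Un-nest:  c ⊞ h(a, c, c) ⊞ a ⊞ c ⊞ a ⊞ c ⊞ a
Sort arguments:  a ⊞ a ⊞ a ⊞ c ⊞ c ⊞ c ⊞ h(a, c, c)

Answer: a ⊞ a ⊞ a ⊞ c ⊞ c ⊞ c ⊞ h(a, c, c)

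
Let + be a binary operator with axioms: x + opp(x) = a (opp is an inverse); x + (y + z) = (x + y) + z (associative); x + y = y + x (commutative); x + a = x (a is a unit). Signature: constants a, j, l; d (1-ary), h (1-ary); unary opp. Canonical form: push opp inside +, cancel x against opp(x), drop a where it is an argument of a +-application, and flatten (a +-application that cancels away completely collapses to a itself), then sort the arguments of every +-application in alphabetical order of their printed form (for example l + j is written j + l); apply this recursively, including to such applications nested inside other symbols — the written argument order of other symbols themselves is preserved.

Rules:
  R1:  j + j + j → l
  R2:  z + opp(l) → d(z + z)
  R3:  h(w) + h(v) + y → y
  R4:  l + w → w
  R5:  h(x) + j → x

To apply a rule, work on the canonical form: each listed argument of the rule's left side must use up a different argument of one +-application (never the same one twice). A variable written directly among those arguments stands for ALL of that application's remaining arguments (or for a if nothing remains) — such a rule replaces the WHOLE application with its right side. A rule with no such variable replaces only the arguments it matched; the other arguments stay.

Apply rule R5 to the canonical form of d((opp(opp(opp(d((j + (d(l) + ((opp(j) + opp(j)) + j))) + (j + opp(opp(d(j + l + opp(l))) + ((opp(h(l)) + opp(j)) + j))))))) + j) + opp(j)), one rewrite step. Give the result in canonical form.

Canonical form:  d(opp(d(d(j) + d(l) + h(l) + j)))
R5 matches:  uses h(l), j;  x := l
Giving:  d(opp(d(d(j) + d(l) + l)))

Answer: d(opp(d(d(j) + d(l) + l)))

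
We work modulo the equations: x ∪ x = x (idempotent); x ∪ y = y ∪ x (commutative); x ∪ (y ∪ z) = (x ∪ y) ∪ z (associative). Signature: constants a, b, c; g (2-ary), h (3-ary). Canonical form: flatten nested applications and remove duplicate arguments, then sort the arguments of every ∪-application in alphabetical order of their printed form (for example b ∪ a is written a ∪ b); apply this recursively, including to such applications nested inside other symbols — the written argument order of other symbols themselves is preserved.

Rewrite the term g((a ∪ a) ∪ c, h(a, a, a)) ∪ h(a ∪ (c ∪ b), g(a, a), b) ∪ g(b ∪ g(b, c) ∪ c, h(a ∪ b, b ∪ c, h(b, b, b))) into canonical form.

Simplify inside:  g((a ∪ a) ∪ c, h(a, a, a))  →  g(a ∪ c, h(a, a, a))
Inside:  h(a ∪ (c ∪ b), g(a, a), b)  →  h(a ∪ b ∪ c, g(a, a), b)
Simplify inside:  g(b ∪ g(b, c) ∪ c, h(a ∪ b, b ∪ c, h(b, b, b)))  →  g(b ∪ c ∪ g(b, c), h(a ∪ b, b ∪ c, h(b, b, b)))
Order the arguments:  g(a ∪ c, h(a, a, a)) ∪ g(b ∪ c ∪ g(b, c), h(a ∪ b, b ∪ c, h(b, b, b))) ∪ h(a ∪ b ∪ c, g(a, a), b)

Answer: g(a ∪ c, h(a, a, a)) ∪ g(b ∪ c ∪ g(b, c), h(a ∪ b, b ∪ c, h(b, b, b))) ∪ h(a ∪ b ∪ c, g(a, a), b)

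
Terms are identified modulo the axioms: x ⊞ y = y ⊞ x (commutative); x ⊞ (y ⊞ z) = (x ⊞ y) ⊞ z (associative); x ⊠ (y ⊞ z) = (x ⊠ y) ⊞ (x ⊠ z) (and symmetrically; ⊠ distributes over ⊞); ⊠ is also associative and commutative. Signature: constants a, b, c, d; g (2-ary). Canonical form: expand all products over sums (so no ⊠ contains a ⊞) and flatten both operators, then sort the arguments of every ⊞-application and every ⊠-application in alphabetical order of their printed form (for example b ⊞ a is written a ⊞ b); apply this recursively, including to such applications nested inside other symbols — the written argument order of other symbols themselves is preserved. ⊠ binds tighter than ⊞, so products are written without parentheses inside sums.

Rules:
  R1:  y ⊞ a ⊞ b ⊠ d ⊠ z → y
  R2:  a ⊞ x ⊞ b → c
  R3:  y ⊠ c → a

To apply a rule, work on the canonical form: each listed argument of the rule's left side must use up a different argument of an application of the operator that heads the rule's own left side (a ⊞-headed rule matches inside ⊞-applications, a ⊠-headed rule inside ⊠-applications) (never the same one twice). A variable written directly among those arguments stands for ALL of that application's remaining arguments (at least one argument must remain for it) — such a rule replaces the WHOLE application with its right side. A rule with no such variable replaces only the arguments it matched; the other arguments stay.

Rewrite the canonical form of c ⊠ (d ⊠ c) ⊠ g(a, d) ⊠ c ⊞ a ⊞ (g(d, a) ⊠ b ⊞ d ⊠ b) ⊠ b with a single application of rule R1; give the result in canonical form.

Canonical form:  a ⊞ b ⊠ b ⊠ d ⊞ b ⊠ b ⊠ g(d, a) ⊞ c ⊠ c ⊠ c ⊠ d ⊠ g(a, d)
R1 matches:  uses a, b ⊠ b ⊠ d;  y := b ⊠ b ⊠ g(d, a) ⊞ c ⊠ c ⊠ c ⊠ d ⊠ g(a, d), z := b
Every leftover argument binds to the variable; the entire application is replaced.
Giving:  b ⊠ b ⊠ g(d, a) ⊞ c ⊠ c ⊠ c ⊠ d ⊠ g(a, d)

Answer: b ⊠ b ⊠ g(d, a) ⊞ c ⊠ c ⊠ c ⊠ d ⊠ g(a, d)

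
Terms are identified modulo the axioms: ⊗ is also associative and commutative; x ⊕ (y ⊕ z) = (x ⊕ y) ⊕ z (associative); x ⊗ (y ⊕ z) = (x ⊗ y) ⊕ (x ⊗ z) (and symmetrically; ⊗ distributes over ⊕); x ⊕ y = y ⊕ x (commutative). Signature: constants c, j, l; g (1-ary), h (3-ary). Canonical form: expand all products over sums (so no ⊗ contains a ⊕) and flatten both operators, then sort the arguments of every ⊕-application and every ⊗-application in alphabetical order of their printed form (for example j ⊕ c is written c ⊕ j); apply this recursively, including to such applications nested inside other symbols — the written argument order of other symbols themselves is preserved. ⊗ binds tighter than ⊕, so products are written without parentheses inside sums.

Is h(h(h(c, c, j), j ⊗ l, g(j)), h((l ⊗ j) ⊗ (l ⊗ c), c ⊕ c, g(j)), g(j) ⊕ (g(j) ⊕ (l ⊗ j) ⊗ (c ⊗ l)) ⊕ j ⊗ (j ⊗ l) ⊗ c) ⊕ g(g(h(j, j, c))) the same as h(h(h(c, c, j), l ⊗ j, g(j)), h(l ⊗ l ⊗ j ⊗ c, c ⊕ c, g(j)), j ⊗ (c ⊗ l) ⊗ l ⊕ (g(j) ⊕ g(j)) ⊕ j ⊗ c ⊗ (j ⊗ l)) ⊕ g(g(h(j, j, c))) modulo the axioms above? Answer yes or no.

Left:  h(h(h(c, c, j), j ⊗ l, g(j)), h((l ⊗ j) ⊗ (l ⊗ c), c ⊕ c, g(j)), g(j) ⊕ (g(j) ⊕ (l ⊗ j) ⊗ (c ⊗ l)) ⊕ j ⊗ (j ⊗ l) ⊗ c) ⊕ g(g(h(j, j, c)))
  Flatten:  h(h(h(c, c, j), j ⊗ l, g(j)), h(c ⊗ j ⊗ l ⊗ l, c ⊕ c, g(j)), c ⊗ j ⊗ j ⊗ l ⊕ c ⊗ j ⊗ l ⊗ l ⊕ g(j) ⊕ g(j)) ⊕ g(g(h(j, j, c)))
  Order the arguments:  g(g(h(j, j, c))) ⊕ h(h(h(c, c, j), j ⊗ l, g(j)), h(c ⊗ j ⊗ l ⊗ l, c ⊕ c, g(j)), c ⊗ j ⊗ j ⊗ l ⊕ c ⊗ j ⊗ l ⊗ l ⊕ g(j) ⊕ g(j))
Right:  h(h(h(c, c, j), l ⊗ j, g(j)), h(l ⊗ l ⊗ j ⊗ c, c ⊕ c, g(j)), j ⊗ (c ⊗ l) ⊗ l ⊕ (g(j) ⊕ g(j)) ⊕ j ⊗ c ⊗ (j ⊗ l)) ⊕ g(g(h(j, j, c)))
  Merge nested applications:  h(h(h(c, c, j), j ⊗ l, g(j)), h(c ⊗ j ⊗ l ⊗ l, c ⊕ c, g(j)), c ⊗ j ⊗ j ⊗ l ⊕ c ⊗ j ⊗ l ⊗ l ⊕ g(j) ⊕ g(j)) ⊕ g(g(h(j, j, c)))
  Sort:  g(g(h(j, j, c))) ⊕ h(h(h(c, c, j), j ⊗ l, g(j)), h(c ⊗ j ⊗ l ⊗ l, c ⊕ c, g(j)), c ⊗ j ⊗ j ⊗ l ⊕ c ⊗ j ⊗ l ⊗ l ⊕ g(j) ⊕ g(j))

Answer: yes — both canonical forms are g(g(h(j, j, c))) ⊕ h(h(h(c, c, j), j ⊗ l, g(j)), h(c ⊗ j ⊗ l ⊗ l, c ⊕ c, g(j)), c ⊗ j ⊗ j ⊗ l ⊕ c ⊗ j ⊗ l ⊗ l ⊕ g(j) ⊕ g(j))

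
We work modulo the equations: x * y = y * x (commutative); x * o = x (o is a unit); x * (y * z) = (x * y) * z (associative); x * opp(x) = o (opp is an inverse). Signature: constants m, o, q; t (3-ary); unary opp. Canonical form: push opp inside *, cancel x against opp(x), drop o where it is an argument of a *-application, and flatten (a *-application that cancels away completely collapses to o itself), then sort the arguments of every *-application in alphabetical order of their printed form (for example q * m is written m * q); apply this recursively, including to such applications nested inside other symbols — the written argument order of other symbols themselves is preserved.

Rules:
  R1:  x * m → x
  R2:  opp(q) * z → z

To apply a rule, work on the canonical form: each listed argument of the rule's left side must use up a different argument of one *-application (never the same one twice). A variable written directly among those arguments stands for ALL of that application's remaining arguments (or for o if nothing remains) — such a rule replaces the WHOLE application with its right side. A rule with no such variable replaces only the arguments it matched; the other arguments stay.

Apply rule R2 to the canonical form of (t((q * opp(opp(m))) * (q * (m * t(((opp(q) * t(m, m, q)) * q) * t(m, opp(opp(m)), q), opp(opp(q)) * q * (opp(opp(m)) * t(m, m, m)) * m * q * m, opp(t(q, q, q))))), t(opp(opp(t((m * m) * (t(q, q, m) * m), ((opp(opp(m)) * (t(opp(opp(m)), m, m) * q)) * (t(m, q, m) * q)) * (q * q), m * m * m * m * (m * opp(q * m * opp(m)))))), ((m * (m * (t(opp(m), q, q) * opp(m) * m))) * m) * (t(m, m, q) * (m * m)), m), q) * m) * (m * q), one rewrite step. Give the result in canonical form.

Answer: m * m * q * t(m * m * q * q * t(t(m, m, q) * t(m, m, q), m * m * m * q * q * q * t(m, m, m), opp(t(q, q, q))), t(t(m * m * m * t(q, q, m), m * q * q * q * q * t(m, m, m) * t(m, q, m), m * m * m * m * m), m * m * m * m * m * t(m, m, q) * t(opp(m), q, q), m), q)

Derivation:
Canonical form:  m * m * q * t(m * m * q * q * t(t(m, m, q) * t(m, m, q), m * m * m * q * q * q * t(m, m, m), opp(t(q, q, q))), t(t(m * m * m * t(q, q, m), m * q * q * q * q * t(m, m, m) * t(m, q, m), m * m * m * m * m * opp(q)), m * m * m * m * m * t(m, m, q) * t(opp(m), q, q), m), q)
Match R2:  consume opp(q);  z := m * m * m * m * m
The variable takes the whole remainder — replace the entire application.
Giving:  m * m * q * t(m * m * q * q * t(t(m, m, q) * t(m, m, q), m * m * m * q * q * q * t(m, m, m), opp(t(q, q, q))), t(t(m * m * m * t(q, q, m), m * q * q * q * q * t(m, m, m) * t(m, q, m), m * m * m * m * m), m * m * m * m * m * t(m, m, q) * t(opp(m), q, q), m), q)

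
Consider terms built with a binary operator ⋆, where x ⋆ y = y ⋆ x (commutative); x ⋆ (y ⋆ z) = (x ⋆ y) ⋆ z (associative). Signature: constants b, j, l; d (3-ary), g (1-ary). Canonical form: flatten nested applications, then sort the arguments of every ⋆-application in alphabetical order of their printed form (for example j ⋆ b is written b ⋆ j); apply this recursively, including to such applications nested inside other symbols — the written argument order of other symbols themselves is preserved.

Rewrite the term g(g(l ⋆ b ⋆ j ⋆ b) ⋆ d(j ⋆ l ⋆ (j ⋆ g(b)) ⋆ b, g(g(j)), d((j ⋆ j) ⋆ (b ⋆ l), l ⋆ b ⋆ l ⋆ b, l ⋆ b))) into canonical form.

Answer: g(d(b ⋆ g(b) ⋆ j ⋆ j ⋆ l, g(g(j)), d(b ⋆ j ⋆ j ⋆ l, b ⋆ b ⋆ l ⋆ l, b ⋆ l)) ⋆ g(b ⋆ b ⋆ j ⋆ l))

Derivation:
Descend into:  g(l ⋆ b ⋆ j ⋆ b) ⋆ d(j ⋆ l ⋆ (j ⋆ g(b)) ⋆ b, g(g(j)), d((j ⋆ j) ⋆ (b ⋆ l), l ⋆ b ⋆ l ⋆ b, l ⋆ b))
Simplify inside:  g(l ⋆ b ⋆ j ⋆ b)  →  g(b ⋆ b ⋆ j ⋆ l)
Inside:  d(j ⋆ l ⋆ (j ⋆ g(b)) ⋆ b, g(g(j)), d((j ⋆ j) ⋆ (b ⋆ l), l ⋆ b ⋆ l ⋆ b, l ⋆ b))  →  d(b ⋆ g(b) ⋆ j ⋆ j ⋆ l, g(g(j)), d(b ⋆ j ⋆ j ⋆ l, b ⋆ b ⋆ l ⋆ l, b ⋆ l))
Sort:  d(b ⋆ g(b) ⋆ j ⋆ j ⋆ l, g(g(j)), d(b ⋆ j ⋆ j ⋆ l, b ⋆ b ⋆ l ⋆ l, b ⋆ l)) ⋆ g(b ⋆ b ⋆ j ⋆ l)
Put back:  g(d(b ⋆ g(b) ⋆ j ⋆ j ⋆ l, g(g(j)), d(b ⋆ j ⋆ j ⋆ l, b ⋆ b ⋆ l ⋆ l, b ⋆ l)) ⋆ g(b ⋆ b ⋆ j ⋆ l))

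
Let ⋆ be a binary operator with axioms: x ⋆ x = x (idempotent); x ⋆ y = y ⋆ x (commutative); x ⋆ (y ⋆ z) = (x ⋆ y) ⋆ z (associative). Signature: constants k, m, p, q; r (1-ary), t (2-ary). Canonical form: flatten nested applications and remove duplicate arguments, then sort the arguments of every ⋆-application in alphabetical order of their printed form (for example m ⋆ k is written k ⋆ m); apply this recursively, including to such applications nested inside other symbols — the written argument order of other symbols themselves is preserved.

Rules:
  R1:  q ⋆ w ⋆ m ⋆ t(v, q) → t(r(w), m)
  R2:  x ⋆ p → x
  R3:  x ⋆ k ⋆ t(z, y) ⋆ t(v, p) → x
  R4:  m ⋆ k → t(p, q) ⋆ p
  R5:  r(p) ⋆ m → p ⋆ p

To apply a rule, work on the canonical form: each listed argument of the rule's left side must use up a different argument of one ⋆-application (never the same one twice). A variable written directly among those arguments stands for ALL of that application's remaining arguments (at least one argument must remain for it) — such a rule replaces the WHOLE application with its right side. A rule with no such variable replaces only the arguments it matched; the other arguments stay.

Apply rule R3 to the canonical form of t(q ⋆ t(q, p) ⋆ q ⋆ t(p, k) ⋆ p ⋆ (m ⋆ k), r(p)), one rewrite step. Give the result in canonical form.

Canonical form:  t(k ⋆ m ⋆ p ⋆ q ⋆ t(p, k) ⋆ t(q, p), r(p))
R3 matches:  uses k, t(p, k), t(q, p);  v := q, x := m ⋆ p ⋆ q, y := k, z := p
The variable takes the whole remainder — replace the entire application.
Result:  t(m ⋆ p ⋆ q, r(p))

Answer: t(m ⋆ p ⋆ q, r(p))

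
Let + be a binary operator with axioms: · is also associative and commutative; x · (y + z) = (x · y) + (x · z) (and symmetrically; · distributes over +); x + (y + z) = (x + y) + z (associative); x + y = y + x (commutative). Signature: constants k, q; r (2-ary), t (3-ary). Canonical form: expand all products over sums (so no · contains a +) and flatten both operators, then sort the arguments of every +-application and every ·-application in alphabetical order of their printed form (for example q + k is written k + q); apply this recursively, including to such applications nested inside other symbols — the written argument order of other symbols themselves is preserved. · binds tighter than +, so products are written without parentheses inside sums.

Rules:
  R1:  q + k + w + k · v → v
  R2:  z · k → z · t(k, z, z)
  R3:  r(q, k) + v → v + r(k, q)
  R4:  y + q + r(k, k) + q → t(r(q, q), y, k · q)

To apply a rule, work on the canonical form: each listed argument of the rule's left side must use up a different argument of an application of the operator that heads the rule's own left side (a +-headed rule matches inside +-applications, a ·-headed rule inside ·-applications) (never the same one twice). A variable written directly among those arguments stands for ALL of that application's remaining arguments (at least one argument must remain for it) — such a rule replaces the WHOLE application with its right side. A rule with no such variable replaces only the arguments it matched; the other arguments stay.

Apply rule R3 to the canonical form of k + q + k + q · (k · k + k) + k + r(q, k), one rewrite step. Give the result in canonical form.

Canonical form:  k + k + k + k · k · q + k · q + q + r(q, k)
R3 matches:  uses r(q, k);  v := k + k + k + k · k · q + k · q + q
Every leftover argument binds to the variable; the entire application is replaced.
Result:  k + k + k + k · k · q + k · q + q + r(k, q)

Answer: k + k + k + k · k · q + k · q + q + r(k, q)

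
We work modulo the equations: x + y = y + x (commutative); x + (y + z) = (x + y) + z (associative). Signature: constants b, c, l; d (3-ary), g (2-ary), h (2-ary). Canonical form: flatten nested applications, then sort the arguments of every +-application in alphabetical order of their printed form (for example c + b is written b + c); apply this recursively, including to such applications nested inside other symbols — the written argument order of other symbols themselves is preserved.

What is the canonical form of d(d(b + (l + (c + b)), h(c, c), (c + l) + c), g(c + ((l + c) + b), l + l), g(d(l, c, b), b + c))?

Answer: d(d(b + b + c + l, h(c, c), c + c + l), g(b + c + c + l, l + l), g(d(l, c, b), b + c))

Derivation:
Descend into:  c + ((l + c) + b)
Flatten:  c + l + c + b
Sort:  b + c + c + l
Reassemble:  d(d(b + b + c + l, h(c, c), c + c + l), g(b + c + c + l, l + l), g(d(l, c, b), b + c))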